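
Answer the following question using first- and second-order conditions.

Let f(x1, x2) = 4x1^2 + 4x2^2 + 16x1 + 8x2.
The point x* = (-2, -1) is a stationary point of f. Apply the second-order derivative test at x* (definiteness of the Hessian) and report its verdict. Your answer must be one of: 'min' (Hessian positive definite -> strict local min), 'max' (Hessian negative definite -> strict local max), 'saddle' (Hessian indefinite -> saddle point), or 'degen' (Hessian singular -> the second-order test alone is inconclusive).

Compute the Hessian H = grad^2 f:
  H = [[8, 0], [0, 8]]
Verify stationarity: grad f(x*) = H x* + g = (0, 0).
Eigenvalues of H: 8, 8.
Both eigenvalues > 0, so H is positive definite -> x* is a strict local min.

min


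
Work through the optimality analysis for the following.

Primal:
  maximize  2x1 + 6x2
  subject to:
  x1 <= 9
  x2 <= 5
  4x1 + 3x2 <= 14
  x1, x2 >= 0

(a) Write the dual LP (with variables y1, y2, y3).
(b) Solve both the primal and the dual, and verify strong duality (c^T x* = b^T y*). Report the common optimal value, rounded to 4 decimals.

The standard primal-dual pair for 'max c^T x s.t. A x <= b, x >= 0' is:
  Dual:  min b^T y  s.t.  A^T y >= c,  y >= 0.

So the dual LP is:
  minimize  9y1 + 5y2 + 14y3
  subject to:
    y1 + 4y3 >= 2
    y2 + 3y3 >= 6
    y1, y2, y3 >= 0

Solving the primal: x* = (0, 4.6667).
  primal value c^T x* = 28.
Solving the dual: y* = (0, 0, 2).
  dual value b^T y* = 28.
Strong duality: c^T x* = b^T y*. Confirmed.

28


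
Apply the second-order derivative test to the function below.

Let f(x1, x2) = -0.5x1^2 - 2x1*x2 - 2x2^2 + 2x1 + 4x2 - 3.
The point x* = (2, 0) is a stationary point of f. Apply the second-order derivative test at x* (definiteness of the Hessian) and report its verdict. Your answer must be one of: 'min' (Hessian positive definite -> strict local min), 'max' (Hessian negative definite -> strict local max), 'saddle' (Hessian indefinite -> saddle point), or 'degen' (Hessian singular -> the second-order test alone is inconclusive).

Compute the Hessian H = grad^2 f:
  H = [[-1, -2], [-2, -4]]
Verify stationarity: grad f(x*) = H x* + g = (0, 0).
Eigenvalues of H: -5, 0.
H has a zero eigenvalue (singular; negative semidefinite but not definite), so H is neither positive definite, negative definite, nor indefinite. The second-order test alone is inconclusive -> degen.
(Indeed, f is constant along the null direction of H through x*, so x* is not a strict local extremum.)

degen


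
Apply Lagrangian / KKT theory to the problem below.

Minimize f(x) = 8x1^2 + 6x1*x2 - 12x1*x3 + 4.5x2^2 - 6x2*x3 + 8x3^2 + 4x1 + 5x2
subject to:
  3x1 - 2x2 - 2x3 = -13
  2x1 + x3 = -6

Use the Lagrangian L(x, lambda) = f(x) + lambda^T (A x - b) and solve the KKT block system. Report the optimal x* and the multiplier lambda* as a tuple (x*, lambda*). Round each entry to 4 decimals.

Form the Lagrangian:
  L(x, lambda) = (1/2) x^T Q x + c^T x + lambda^T (A x - b)
Stationarity (grad_x L = 0): Q x + c + A^T lambda = 0.
Primal feasibility: A x = b.

This gives the KKT block system:
  [ Q   A^T ] [ x     ]   [-c ]
  [ A    0  ] [ lambda ] = [ b ]

Solving the linear system:
  x*      = (-2.8284, 2.6005, -0.3432)
  lambda* = (6.7467, 0.6465)
  f(x*)   = 46.638

x* = (-2.8284, 2.6005, -0.3432), lambda* = (6.7467, 0.6465)


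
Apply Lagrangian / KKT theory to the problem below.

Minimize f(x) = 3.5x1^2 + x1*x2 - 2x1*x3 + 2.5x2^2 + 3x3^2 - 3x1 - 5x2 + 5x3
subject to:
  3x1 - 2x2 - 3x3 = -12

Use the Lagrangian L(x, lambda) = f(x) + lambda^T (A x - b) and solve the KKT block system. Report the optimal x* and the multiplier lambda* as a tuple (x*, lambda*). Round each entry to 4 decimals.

Form the Lagrangian:
  L(x, lambda) = (1/2) x^T Q x + c^T x + lambda^T (A x - b)
Stationarity (grad_x L = 0): Q x + c + A^T lambda = 0.
Primal feasibility: A x = b.

This gives the KKT block system:
  [ Q   A^T ] [ x     ]   [-c ]
  [ A    0  ] [ lambda ] = [ b ]

Solving the linear system:
  x*      = (-1.4715, 2.854, 0.6258)
  lambda* = (3.8993)
  f(x*)   = 20.0327

x* = (-1.4715, 2.854, 0.6258), lambda* = (3.8993)


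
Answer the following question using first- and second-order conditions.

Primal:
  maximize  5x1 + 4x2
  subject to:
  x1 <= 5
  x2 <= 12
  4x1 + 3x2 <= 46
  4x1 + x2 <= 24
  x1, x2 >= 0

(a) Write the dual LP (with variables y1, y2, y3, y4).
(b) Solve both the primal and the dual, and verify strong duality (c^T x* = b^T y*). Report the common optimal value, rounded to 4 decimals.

The standard primal-dual pair for 'max c^T x s.t. A x <= b, x >= 0' is:
  Dual:  min b^T y  s.t.  A^T y >= c,  y >= 0.

So the dual LP is:
  minimize  5y1 + 12y2 + 46y3 + 24y4
  subject to:
    y1 + 4y3 + 4y4 >= 5
    y2 + 3y3 + y4 >= 4
    y1, y2, y3, y4 >= 0

Solving the primal: x* = (2.5, 12).
  primal value c^T x* = 60.5.
Solving the dual: y* = (0, 0.25, 1.25, 0).
  dual value b^T y* = 60.5.
Strong duality: c^T x* = b^T y*. Confirmed.

60.5


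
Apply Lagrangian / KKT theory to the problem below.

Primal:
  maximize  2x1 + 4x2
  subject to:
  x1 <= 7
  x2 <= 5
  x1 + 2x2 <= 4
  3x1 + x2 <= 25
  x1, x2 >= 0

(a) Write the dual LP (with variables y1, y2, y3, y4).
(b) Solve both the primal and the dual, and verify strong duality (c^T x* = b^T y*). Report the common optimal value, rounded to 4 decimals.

The standard primal-dual pair for 'max c^T x s.t. A x <= b, x >= 0' is:
  Dual:  min b^T y  s.t.  A^T y >= c,  y >= 0.

So the dual LP is:
  minimize  7y1 + 5y2 + 4y3 + 25y4
  subject to:
    y1 + y3 + 3y4 >= 2
    y2 + 2y3 + y4 >= 4
    y1, y2, y3, y4 >= 0

Solving the primal: x* = (4, 0).
  primal value c^T x* = 8.
Solving the dual: y* = (0, 0, 2, 0).
  dual value b^T y* = 8.
Strong duality: c^T x* = b^T y*. Confirmed.

8


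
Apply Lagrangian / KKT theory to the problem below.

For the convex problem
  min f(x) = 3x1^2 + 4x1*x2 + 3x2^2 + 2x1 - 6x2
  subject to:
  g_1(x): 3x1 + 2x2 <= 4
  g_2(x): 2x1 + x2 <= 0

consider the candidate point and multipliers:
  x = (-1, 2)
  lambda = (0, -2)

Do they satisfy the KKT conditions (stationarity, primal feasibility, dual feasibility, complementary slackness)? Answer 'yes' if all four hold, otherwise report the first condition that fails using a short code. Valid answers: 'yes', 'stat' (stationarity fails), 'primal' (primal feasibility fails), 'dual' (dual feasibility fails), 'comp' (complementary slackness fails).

Gradient of f: grad f(x) = Q x + c = (4, 2)
Constraint values g_i(x) = a_i^T x - b_i:
  g_1((-1, 2)) = -3
  g_2((-1, 2)) = 0
Stationarity residual: grad f(x) + sum_i lambda_i a_i = (0, 0)
  -> stationarity OK
Primal feasibility (all g_i <= 0): OK
Dual feasibility (all lambda_i >= 0): FAILS
Complementary slackness (lambda_i * g_i(x) = 0 for all i): OK

Verdict: the first failing condition is dual_feasibility -> dual.

dual


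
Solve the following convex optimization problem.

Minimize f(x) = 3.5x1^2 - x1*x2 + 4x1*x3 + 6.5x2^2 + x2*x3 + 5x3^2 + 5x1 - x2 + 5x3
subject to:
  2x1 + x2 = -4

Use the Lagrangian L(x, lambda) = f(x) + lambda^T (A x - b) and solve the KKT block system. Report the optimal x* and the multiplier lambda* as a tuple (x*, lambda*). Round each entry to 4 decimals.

Form the Lagrangian:
  L(x, lambda) = (1/2) x^T Q x + c^T x + lambda^T (A x - b)
Stationarity (grad_x L = 0): Q x + c + A^T lambda = 0.
Primal feasibility: A x = b.

This gives the KKT block system:
  [ Q   A^T ] [ x     ]   [-c ]
  [ A    0  ] [ lambda ] = [ b ]

Solving the linear system:
  x*      = (-1.8339, -0.3323, 0.2668)
  lambda* = (3.2188)
  f(x*)   = 2.6861

x* = (-1.8339, -0.3323, 0.2668), lambda* = (3.2188)


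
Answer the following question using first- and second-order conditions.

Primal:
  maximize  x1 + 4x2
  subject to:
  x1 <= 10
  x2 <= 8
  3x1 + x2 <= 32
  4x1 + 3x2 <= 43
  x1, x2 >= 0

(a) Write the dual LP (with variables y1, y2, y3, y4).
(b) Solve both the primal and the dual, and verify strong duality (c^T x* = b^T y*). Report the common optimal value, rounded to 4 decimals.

The standard primal-dual pair for 'max c^T x s.t. A x <= b, x >= 0' is:
  Dual:  min b^T y  s.t.  A^T y >= c,  y >= 0.

So the dual LP is:
  minimize  10y1 + 8y2 + 32y3 + 43y4
  subject to:
    y1 + 3y3 + 4y4 >= 1
    y2 + y3 + 3y4 >= 4
    y1, y2, y3, y4 >= 0

Solving the primal: x* = (4.75, 8).
  primal value c^T x* = 36.75.
Solving the dual: y* = (0, 3.25, 0, 0.25).
  dual value b^T y* = 36.75.
Strong duality: c^T x* = b^T y*. Confirmed.

36.75


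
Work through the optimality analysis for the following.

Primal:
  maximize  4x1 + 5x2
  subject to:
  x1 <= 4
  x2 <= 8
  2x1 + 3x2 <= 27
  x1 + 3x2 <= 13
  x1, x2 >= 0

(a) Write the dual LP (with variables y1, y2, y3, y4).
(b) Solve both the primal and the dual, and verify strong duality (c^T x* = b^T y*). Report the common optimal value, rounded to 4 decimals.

The standard primal-dual pair for 'max c^T x s.t. A x <= b, x >= 0' is:
  Dual:  min b^T y  s.t.  A^T y >= c,  y >= 0.

So the dual LP is:
  minimize  4y1 + 8y2 + 27y3 + 13y4
  subject to:
    y1 + 2y3 + y4 >= 4
    y2 + 3y3 + 3y4 >= 5
    y1, y2, y3, y4 >= 0

Solving the primal: x* = (4, 3).
  primal value c^T x* = 31.
Solving the dual: y* = (2.3333, 0, 0, 1.6667).
  dual value b^T y* = 31.
Strong duality: c^T x* = b^T y*. Confirmed.

31


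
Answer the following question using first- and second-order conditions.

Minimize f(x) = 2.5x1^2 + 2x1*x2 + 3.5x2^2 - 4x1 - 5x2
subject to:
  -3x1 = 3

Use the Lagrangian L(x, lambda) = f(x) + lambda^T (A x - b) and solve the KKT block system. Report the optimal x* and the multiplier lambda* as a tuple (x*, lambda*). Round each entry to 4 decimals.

Form the Lagrangian:
  L(x, lambda) = (1/2) x^T Q x + c^T x + lambda^T (A x - b)
Stationarity (grad_x L = 0): Q x + c + A^T lambda = 0.
Primal feasibility: A x = b.

This gives the KKT block system:
  [ Q   A^T ] [ x     ]   [-c ]
  [ A    0  ] [ lambda ] = [ b ]

Solving the linear system:
  x*      = (-1, 1)
  lambda* = (-2.3333)
  f(x*)   = 3

x* = (-1, 1), lambda* = (-2.3333)


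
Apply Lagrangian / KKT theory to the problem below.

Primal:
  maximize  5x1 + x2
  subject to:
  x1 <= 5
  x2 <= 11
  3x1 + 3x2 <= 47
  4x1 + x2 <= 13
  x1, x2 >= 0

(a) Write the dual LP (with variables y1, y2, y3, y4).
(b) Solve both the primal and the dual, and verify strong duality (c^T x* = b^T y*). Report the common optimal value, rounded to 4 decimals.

The standard primal-dual pair for 'max c^T x s.t. A x <= b, x >= 0' is:
  Dual:  min b^T y  s.t.  A^T y >= c,  y >= 0.

So the dual LP is:
  minimize  5y1 + 11y2 + 47y3 + 13y4
  subject to:
    y1 + 3y3 + 4y4 >= 5
    y2 + 3y3 + y4 >= 1
    y1, y2, y3, y4 >= 0

Solving the primal: x* = (3.25, 0).
  primal value c^T x* = 16.25.
Solving the dual: y* = (0, 0, 0, 1.25).
  dual value b^T y* = 16.25.
Strong duality: c^T x* = b^T y*. Confirmed.

16.25


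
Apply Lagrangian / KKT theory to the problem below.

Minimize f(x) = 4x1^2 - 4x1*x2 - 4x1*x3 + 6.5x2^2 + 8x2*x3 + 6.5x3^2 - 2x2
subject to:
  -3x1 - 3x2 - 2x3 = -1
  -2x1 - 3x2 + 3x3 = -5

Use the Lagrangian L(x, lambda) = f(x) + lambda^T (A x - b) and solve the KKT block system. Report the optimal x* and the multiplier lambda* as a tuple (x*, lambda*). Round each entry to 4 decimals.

Form the Lagrangian:
  L(x, lambda) = (1/2) x^T Q x + c^T x + lambda^T (A x - b)
Stationarity (grad_x L = 0): Q x + c + A^T lambda = 0.
Primal feasibility: A x = b.

This gives the KKT block system:
  [ Q   A^T ] [ x     ]   [-c ]
  [ A    0  ] [ lambda ] = [ b ]

Solving the linear system:
  x*      = (0.0695, 0.8064, -0.8139)
  lambda* = (-0.5428, 1.1074)
  f(x*)   = 1.6907

x* = (0.0695, 0.8064, -0.8139), lambda* = (-0.5428, 1.1074)


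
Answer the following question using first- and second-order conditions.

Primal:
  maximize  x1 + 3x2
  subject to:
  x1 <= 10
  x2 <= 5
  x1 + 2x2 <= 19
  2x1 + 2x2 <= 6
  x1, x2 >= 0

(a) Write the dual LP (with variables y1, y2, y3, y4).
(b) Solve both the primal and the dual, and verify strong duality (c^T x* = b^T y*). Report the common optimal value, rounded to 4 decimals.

The standard primal-dual pair for 'max c^T x s.t. A x <= b, x >= 0' is:
  Dual:  min b^T y  s.t.  A^T y >= c,  y >= 0.

So the dual LP is:
  minimize  10y1 + 5y2 + 19y3 + 6y4
  subject to:
    y1 + y3 + 2y4 >= 1
    y2 + 2y3 + 2y4 >= 3
    y1, y2, y3, y4 >= 0

Solving the primal: x* = (0, 3).
  primal value c^T x* = 9.
Solving the dual: y* = (0, 0, 0, 1.5).
  dual value b^T y* = 9.
Strong duality: c^T x* = b^T y*. Confirmed.

9


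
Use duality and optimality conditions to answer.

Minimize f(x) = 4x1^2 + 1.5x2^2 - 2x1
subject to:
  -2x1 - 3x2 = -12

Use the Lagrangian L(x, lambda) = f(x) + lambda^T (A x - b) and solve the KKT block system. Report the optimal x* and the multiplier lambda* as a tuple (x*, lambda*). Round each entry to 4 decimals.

Form the Lagrangian:
  L(x, lambda) = (1/2) x^T Q x + c^T x + lambda^T (A x - b)
Stationarity (grad_x L = 0): Q x + c + A^T lambda = 0.
Primal feasibility: A x = b.

This gives the KKT block system:
  [ Q   A^T ] [ x     ]   [-c ]
  [ A    0  ] [ lambda ] = [ b ]

Solving the linear system:
  x*      = (1.0714, 3.2857)
  lambda* = (3.2857)
  f(x*)   = 18.6429

x* = (1.0714, 3.2857), lambda* = (3.2857)


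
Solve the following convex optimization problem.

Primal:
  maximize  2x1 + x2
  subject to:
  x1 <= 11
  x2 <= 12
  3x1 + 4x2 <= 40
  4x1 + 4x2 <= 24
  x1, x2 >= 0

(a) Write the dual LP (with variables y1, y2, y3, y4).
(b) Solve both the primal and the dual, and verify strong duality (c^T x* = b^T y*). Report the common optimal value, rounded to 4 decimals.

The standard primal-dual pair for 'max c^T x s.t. A x <= b, x >= 0' is:
  Dual:  min b^T y  s.t.  A^T y >= c,  y >= 0.

So the dual LP is:
  minimize  11y1 + 12y2 + 40y3 + 24y4
  subject to:
    y1 + 3y3 + 4y4 >= 2
    y2 + 4y3 + 4y4 >= 1
    y1, y2, y3, y4 >= 0

Solving the primal: x* = (6, 0).
  primal value c^T x* = 12.
Solving the dual: y* = (0, 0, 0, 0.5).
  dual value b^T y* = 12.
Strong duality: c^T x* = b^T y*. Confirmed.

12


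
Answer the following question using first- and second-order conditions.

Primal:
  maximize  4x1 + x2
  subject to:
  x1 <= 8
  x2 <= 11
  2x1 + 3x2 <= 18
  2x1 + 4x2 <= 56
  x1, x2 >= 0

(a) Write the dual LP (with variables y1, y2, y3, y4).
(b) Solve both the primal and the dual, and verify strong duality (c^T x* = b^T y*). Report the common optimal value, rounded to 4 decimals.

The standard primal-dual pair for 'max c^T x s.t. A x <= b, x >= 0' is:
  Dual:  min b^T y  s.t.  A^T y >= c,  y >= 0.

So the dual LP is:
  minimize  8y1 + 11y2 + 18y3 + 56y4
  subject to:
    y1 + 2y3 + 2y4 >= 4
    y2 + 3y3 + 4y4 >= 1
    y1, y2, y3, y4 >= 0

Solving the primal: x* = (8, 0.6667).
  primal value c^T x* = 32.6667.
Solving the dual: y* = (3.3333, 0, 0.3333, 0).
  dual value b^T y* = 32.6667.
Strong duality: c^T x* = b^T y*. Confirmed.

32.6667


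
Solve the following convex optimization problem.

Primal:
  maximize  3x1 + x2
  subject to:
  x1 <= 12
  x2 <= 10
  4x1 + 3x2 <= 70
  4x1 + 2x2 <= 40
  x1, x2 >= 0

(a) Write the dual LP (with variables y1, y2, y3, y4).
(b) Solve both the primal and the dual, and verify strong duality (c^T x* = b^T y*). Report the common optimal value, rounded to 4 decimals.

The standard primal-dual pair for 'max c^T x s.t. A x <= b, x >= 0' is:
  Dual:  min b^T y  s.t.  A^T y >= c,  y >= 0.

So the dual LP is:
  minimize  12y1 + 10y2 + 70y3 + 40y4
  subject to:
    y1 + 4y3 + 4y4 >= 3
    y2 + 3y3 + 2y4 >= 1
    y1, y2, y3, y4 >= 0

Solving the primal: x* = (10, 0).
  primal value c^T x* = 30.
Solving the dual: y* = (0, 0, 0, 0.75).
  dual value b^T y* = 30.
Strong duality: c^T x* = b^T y*. Confirmed.

30


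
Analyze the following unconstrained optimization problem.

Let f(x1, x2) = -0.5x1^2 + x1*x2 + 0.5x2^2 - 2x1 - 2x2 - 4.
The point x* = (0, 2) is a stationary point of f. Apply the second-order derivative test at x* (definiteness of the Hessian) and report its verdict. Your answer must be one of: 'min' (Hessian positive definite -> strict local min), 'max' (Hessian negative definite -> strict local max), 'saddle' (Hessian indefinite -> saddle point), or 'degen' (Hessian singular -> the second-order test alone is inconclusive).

Compute the Hessian H = grad^2 f:
  H = [[-1, 1], [1, 1]]
Verify stationarity: grad f(x*) = H x* + g = (0, 0).
Eigenvalues of H: -1.4142, 1.4142.
Eigenvalues have mixed signs, so H is indefinite -> x* is a saddle point.

saddle


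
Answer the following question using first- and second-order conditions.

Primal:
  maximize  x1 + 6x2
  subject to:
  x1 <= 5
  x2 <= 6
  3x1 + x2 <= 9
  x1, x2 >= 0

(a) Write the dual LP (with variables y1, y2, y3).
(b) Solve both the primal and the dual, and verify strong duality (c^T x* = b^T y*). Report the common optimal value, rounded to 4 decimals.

The standard primal-dual pair for 'max c^T x s.t. A x <= b, x >= 0' is:
  Dual:  min b^T y  s.t.  A^T y >= c,  y >= 0.

So the dual LP is:
  minimize  5y1 + 6y2 + 9y3
  subject to:
    y1 + 3y3 >= 1
    y2 + y3 >= 6
    y1, y2, y3 >= 0

Solving the primal: x* = (1, 6).
  primal value c^T x* = 37.
Solving the dual: y* = (0, 5.6667, 0.3333).
  dual value b^T y* = 37.
Strong duality: c^T x* = b^T y*. Confirmed.

37


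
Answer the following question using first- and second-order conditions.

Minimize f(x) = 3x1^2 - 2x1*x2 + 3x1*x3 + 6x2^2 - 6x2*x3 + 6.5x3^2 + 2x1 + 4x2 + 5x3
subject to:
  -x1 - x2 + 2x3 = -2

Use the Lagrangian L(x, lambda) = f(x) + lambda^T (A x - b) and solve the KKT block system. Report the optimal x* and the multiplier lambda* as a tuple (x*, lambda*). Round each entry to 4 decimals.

Form the Lagrangian:
  L(x, lambda) = (1/2) x^T Q x + c^T x + lambda^T (A x - b)
Stationarity (grad_x L = 0): Q x + c + A^T lambda = 0.
Primal feasibility: A x = b.

This gives the KKT block system:
  [ Q   A^T ] [ x     ]   [-c ]
  [ A    0  ] [ lambda ] = [ b ]

Solving the linear system:
  x*      = (0.3951, -0.638, -1.1214)
  lambda* = (2.2826)
  f(x*)   = -1.4018

x* = (0.3951, -0.638, -1.1214), lambda* = (2.2826)


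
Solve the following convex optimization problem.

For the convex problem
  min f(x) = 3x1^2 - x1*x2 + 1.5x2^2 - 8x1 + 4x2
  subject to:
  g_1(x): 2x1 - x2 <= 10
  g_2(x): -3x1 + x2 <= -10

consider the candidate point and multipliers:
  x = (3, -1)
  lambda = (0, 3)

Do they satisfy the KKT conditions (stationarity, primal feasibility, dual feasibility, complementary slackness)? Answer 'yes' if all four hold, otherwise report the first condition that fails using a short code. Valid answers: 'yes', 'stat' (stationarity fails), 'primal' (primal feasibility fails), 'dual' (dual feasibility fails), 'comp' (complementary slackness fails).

Gradient of f: grad f(x) = Q x + c = (11, -2)
Constraint values g_i(x) = a_i^T x - b_i:
  g_1((3, -1)) = -3
  g_2((3, -1)) = 0
Stationarity residual: grad f(x) + sum_i lambda_i a_i = (2, 1)
  -> stationarity FAILS
Primal feasibility (all g_i <= 0): OK
Dual feasibility (all lambda_i >= 0): OK
Complementary slackness (lambda_i * g_i(x) = 0 for all i): OK

Verdict: the first failing condition is stationarity -> stat.

stat


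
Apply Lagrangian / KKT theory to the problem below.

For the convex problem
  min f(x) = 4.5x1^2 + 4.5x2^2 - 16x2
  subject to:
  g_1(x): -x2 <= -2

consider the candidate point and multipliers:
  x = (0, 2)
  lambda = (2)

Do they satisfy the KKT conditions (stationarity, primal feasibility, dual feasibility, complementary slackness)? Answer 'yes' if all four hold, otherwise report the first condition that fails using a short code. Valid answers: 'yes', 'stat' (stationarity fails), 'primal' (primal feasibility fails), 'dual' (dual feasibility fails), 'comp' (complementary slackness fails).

Gradient of f: grad f(x) = Q x + c = (0, 2)
Constraint values g_i(x) = a_i^T x - b_i:
  g_1((0, 2)) = 0
Stationarity residual: grad f(x) + sum_i lambda_i a_i = (0, 0)
  -> stationarity OK
Primal feasibility (all g_i <= 0): OK
Dual feasibility (all lambda_i >= 0): OK
Complementary slackness (lambda_i * g_i(x) = 0 for all i): OK

Verdict: yes, KKT holds.

yes


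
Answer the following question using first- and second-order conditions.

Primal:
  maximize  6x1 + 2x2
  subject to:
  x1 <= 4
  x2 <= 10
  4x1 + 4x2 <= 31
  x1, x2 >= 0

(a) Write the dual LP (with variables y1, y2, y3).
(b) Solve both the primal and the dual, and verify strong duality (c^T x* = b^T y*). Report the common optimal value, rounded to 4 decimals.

The standard primal-dual pair for 'max c^T x s.t. A x <= b, x >= 0' is:
  Dual:  min b^T y  s.t.  A^T y >= c,  y >= 0.

So the dual LP is:
  minimize  4y1 + 10y2 + 31y3
  subject to:
    y1 + 4y3 >= 6
    y2 + 4y3 >= 2
    y1, y2, y3 >= 0

Solving the primal: x* = (4, 3.75).
  primal value c^T x* = 31.5.
Solving the dual: y* = (4, 0, 0.5).
  dual value b^T y* = 31.5.
Strong duality: c^T x* = b^T y*. Confirmed.

31.5


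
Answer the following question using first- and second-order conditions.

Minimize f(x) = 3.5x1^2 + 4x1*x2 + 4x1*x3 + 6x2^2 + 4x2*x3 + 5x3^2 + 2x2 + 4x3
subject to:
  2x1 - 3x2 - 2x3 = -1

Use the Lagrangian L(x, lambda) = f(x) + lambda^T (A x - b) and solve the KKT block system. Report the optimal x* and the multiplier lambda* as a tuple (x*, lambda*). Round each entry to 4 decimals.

Form the Lagrangian:
  L(x, lambda) = (1/2) x^T Q x + c^T x + lambda^T (A x - b)
Stationarity (grad_x L = 0): Q x + c + A^T lambda = 0.
Primal feasibility: A x = b.

This gives the KKT block system:
  [ Q   A^T ] [ x     ]   [-c ]
  [ A    0  ] [ lambda ] = [ b ]

Solving the linear system:
  x*      = (-0.3151, 0.2402, -0.1753)
  lambda* = (0.9733)
  f(x*)   = 0.3761

x* = (-0.3151, 0.2402, -0.1753), lambda* = (0.9733)


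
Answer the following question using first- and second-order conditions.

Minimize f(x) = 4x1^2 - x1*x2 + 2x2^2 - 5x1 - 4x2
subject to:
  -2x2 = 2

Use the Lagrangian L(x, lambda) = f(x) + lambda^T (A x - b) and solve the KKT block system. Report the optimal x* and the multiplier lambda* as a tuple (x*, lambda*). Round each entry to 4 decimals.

Form the Lagrangian:
  L(x, lambda) = (1/2) x^T Q x + c^T x + lambda^T (A x - b)
Stationarity (grad_x L = 0): Q x + c + A^T lambda = 0.
Primal feasibility: A x = b.

This gives the KKT block system:
  [ Q   A^T ] [ x     ]   [-c ]
  [ A    0  ] [ lambda ] = [ b ]

Solving the linear system:
  x*      = (0.5, -1)
  lambda* = (-4.25)
  f(x*)   = 5

x* = (0.5, -1), lambda* = (-4.25)


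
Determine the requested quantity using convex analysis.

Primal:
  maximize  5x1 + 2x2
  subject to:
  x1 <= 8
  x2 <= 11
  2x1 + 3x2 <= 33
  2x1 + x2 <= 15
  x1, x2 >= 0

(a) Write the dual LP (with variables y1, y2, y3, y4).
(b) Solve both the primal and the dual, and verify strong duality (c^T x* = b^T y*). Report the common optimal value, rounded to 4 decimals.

The standard primal-dual pair for 'max c^T x s.t. A x <= b, x >= 0' is:
  Dual:  min b^T y  s.t.  A^T y >= c,  y >= 0.

So the dual LP is:
  minimize  8y1 + 11y2 + 33y3 + 15y4
  subject to:
    y1 + 2y3 + 2y4 >= 5
    y2 + 3y3 + y4 >= 2
    y1, y2, y3, y4 >= 0

Solving the primal: x* = (7.5, 0).
  primal value c^T x* = 37.5.
Solving the dual: y* = (0, 0, 0, 2.5).
  dual value b^T y* = 37.5.
Strong duality: c^T x* = b^T y*. Confirmed.

37.5


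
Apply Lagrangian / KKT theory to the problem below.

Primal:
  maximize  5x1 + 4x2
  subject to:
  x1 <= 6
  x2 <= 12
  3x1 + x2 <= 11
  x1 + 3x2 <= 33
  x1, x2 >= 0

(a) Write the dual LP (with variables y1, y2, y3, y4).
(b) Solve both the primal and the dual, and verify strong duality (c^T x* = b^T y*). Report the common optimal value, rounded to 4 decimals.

The standard primal-dual pair for 'max c^T x s.t. A x <= b, x >= 0' is:
  Dual:  min b^T y  s.t.  A^T y >= c,  y >= 0.

So the dual LP is:
  minimize  6y1 + 12y2 + 11y3 + 33y4
  subject to:
    y1 + 3y3 + y4 >= 5
    y2 + y3 + 3y4 >= 4
    y1, y2, y3, y4 >= 0

Solving the primal: x* = (0, 11).
  primal value c^T x* = 44.
Solving the dual: y* = (0, 0, 1.375, 0.875).
  dual value b^T y* = 44.
Strong duality: c^T x* = b^T y*. Confirmed.

44


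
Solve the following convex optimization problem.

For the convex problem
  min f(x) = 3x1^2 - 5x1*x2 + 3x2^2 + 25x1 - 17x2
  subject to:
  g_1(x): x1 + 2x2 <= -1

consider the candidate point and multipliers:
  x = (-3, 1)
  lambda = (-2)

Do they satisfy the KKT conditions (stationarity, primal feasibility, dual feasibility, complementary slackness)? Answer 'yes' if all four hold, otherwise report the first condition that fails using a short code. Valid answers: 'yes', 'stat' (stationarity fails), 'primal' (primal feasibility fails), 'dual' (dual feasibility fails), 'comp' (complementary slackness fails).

Gradient of f: grad f(x) = Q x + c = (2, 4)
Constraint values g_i(x) = a_i^T x - b_i:
  g_1((-3, 1)) = 0
Stationarity residual: grad f(x) + sum_i lambda_i a_i = (0, 0)
  -> stationarity OK
Primal feasibility (all g_i <= 0): OK
Dual feasibility (all lambda_i >= 0): FAILS
Complementary slackness (lambda_i * g_i(x) = 0 for all i): OK

Verdict: the first failing condition is dual_feasibility -> dual.

dual


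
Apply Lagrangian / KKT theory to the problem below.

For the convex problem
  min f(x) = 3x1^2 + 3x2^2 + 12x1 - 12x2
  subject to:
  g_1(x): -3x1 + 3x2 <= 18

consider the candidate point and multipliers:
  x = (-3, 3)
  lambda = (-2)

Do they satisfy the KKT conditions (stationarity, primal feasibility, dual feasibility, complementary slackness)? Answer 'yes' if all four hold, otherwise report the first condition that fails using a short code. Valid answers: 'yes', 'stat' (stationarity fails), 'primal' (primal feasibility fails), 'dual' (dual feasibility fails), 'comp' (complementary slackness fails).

Gradient of f: grad f(x) = Q x + c = (-6, 6)
Constraint values g_i(x) = a_i^T x - b_i:
  g_1((-3, 3)) = 0
Stationarity residual: grad f(x) + sum_i lambda_i a_i = (0, 0)
  -> stationarity OK
Primal feasibility (all g_i <= 0): OK
Dual feasibility (all lambda_i >= 0): FAILS
Complementary slackness (lambda_i * g_i(x) = 0 for all i): OK

Verdict: the first failing condition is dual_feasibility -> dual.

dual


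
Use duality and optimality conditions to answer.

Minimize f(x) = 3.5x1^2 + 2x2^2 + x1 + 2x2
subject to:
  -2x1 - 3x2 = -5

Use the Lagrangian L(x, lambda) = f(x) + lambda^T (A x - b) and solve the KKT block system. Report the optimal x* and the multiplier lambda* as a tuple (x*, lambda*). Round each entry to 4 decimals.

Form the Lagrangian:
  L(x, lambda) = (1/2) x^T Q x + c^T x + lambda^T (A x - b)
Stationarity (grad_x L = 0): Q x + c + A^T lambda = 0.
Primal feasibility: A x = b.

This gives the KKT block system:
  [ Q   A^T ] [ x     ]   [-c ]
  [ A    0  ] [ lambda ] = [ b ]

Solving the linear system:
  x*      = (0.5443, 1.3038)
  lambda* = (2.4051)
  f(x*)   = 7.5886

x* = (0.5443, 1.3038), lambda* = (2.4051)


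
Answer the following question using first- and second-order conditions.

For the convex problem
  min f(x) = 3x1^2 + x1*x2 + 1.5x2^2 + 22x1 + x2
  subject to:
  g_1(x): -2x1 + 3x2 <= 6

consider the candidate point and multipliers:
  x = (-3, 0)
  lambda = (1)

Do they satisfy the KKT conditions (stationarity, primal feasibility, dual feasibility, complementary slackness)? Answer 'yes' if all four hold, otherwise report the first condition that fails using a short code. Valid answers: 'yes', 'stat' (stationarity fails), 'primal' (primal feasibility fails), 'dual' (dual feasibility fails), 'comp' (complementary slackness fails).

Gradient of f: grad f(x) = Q x + c = (4, -2)
Constraint values g_i(x) = a_i^T x - b_i:
  g_1((-3, 0)) = 0
Stationarity residual: grad f(x) + sum_i lambda_i a_i = (2, 1)
  -> stationarity FAILS
Primal feasibility (all g_i <= 0): OK
Dual feasibility (all lambda_i >= 0): OK
Complementary slackness (lambda_i * g_i(x) = 0 for all i): OK

Verdict: the first failing condition is stationarity -> stat.

stat


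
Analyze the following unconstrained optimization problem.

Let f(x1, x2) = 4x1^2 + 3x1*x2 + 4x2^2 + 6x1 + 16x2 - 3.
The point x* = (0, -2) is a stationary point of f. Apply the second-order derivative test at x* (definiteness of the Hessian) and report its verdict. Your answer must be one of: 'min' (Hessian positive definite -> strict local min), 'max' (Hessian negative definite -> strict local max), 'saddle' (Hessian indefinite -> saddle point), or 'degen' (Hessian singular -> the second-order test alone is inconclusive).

Compute the Hessian H = grad^2 f:
  H = [[8, 3], [3, 8]]
Verify stationarity: grad f(x*) = H x* + g = (0, 0).
Eigenvalues of H: 5, 11.
Both eigenvalues > 0, so H is positive definite -> x* is a strict local min.

min


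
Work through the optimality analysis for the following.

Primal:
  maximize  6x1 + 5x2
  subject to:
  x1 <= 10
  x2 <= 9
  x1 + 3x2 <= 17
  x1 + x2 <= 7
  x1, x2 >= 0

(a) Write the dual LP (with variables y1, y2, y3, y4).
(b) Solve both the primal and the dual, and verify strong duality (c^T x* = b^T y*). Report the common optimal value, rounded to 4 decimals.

The standard primal-dual pair for 'max c^T x s.t. A x <= b, x >= 0' is:
  Dual:  min b^T y  s.t.  A^T y >= c,  y >= 0.

So the dual LP is:
  minimize  10y1 + 9y2 + 17y3 + 7y4
  subject to:
    y1 + y3 + y4 >= 6
    y2 + 3y3 + y4 >= 5
    y1, y2, y3, y4 >= 0

Solving the primal: x* = (7, 0).
  primal value c^T x* = 42.
Solving the dual: y* = (0, 0, 0, 6).
  dual value b^T y* = 42.
Strong duality: c^T x* = b^T y*. Confirmed.

42


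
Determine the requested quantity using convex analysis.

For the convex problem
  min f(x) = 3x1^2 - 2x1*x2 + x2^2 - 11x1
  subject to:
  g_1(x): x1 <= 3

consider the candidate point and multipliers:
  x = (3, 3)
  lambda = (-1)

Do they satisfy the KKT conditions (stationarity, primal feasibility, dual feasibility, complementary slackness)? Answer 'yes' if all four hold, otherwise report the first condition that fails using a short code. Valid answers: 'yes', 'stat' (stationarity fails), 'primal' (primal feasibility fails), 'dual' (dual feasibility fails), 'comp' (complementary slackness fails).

Gradient of f: grad f(x) = Q x + c = (1, 0)
Constraint values g_i(x) = a_i^T x - b_i:
  g_1((3, 3)) = 0
Stationarity residual: grad f(x) + sum_i lambda_i a_i = (0, 0)
  -> stationarity OK
Primal feasibility (all g_i <= 0): OK
Dual feasibility (all lambda_i >= 0): FAILS
Complementary slackness (lambda_i * g_i(x) = 0 for all i): OK

Verdict: the first failing condition is dual_feasibility -> dual.

dual


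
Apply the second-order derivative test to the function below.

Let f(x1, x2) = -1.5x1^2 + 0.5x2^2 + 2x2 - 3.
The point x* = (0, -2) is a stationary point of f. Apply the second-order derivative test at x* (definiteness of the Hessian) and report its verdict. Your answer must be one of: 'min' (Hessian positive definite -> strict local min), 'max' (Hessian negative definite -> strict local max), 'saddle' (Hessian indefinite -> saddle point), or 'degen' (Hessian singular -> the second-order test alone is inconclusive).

Compute the Hessian H = grad^2 f:
  H = [[-3, 0], [0, 1]]
Verify stationarity: grad f(x*) = H x* + g = (0, 0).
Eigenvalues of H: -3, 1.
Eigenvalues have mixed signs, so H is indefinite -> x* is a saddle point.

saddle


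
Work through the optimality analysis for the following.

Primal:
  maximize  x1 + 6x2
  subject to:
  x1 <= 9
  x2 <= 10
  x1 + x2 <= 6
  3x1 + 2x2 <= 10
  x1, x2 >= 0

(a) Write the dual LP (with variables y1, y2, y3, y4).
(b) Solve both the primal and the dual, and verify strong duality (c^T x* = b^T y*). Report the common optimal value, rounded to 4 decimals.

The standard primal-dual pair for 'max c^T x s.t. A x <= b, x >= 0' is:
  Dual:  min b^T y  s.t.  A^T y >= c,  y >= 0.

So the dual LP is:
  minimize  9y1 + 10y2 + 6y3 + 10y4
  subject to:
    y1 + y3 + 3y4 >= 1
    y2 + y3 + 2y4 >= 6
    y1, y2, y3, y4 >= 0

Solving the primal: x* = (0, 5).
  primal value c^T x* = 30.
Solving the dual: y* = (0, 0, 0, 3).
  dual value b^T y* = 30.
Strong duality: c^T x* = b^T y*. Confirmed.

30


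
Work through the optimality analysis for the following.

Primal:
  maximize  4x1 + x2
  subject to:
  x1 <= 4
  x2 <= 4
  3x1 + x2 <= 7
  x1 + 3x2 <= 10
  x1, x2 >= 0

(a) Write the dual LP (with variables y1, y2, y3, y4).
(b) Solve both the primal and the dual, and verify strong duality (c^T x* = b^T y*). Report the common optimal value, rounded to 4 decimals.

The standard primal-dual pair for 'max c^T x s.t. A x <= b, x >= 0' is:
  Dual:  min b^T y  s.t.  A^T y >= c,  y >= 0.

So the dual LP is:
  minimize  4y1 + 4y2 + 7y3 + 10y4
  subject to:
    y1 + 3y3 + y4 >= 4
    y2 + y3 + 3y4 >= 1
    y1, y2, y3, y4 >= 0

Solving the primal: x* = (2.3333, 0).
  primal value c^T x* = 9.3333.
Solving the dual: y* = (0, 0, 1.3333, 0).
  dual value b^T y* = 9.3333.
Strong duality: c^T x* = b^T y*. Confirmed.

9.3333


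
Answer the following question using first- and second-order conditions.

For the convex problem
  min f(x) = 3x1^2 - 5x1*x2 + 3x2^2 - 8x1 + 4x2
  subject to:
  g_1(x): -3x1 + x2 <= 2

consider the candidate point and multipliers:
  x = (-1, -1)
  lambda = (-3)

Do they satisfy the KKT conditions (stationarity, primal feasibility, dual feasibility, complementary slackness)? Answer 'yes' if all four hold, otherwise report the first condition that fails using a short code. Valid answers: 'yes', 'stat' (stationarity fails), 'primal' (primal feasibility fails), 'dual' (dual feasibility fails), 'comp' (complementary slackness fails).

Gradient of f: grad f(x) = Q x + c = (-9, 3)
Constraint values g_i(x) = a_i^T x - b_i:
  g_1((-1, -1)) = 0
Stationarity residual: grad f(x) + sum_i lambda_i a_i = (0, 0)
  -> stationarity OK
Primal feasibility (all g_i <= 0): OK
Dual feasibility (all lambda_i >= 0): FAILS
Complementary slackness (lambda_i * g_i(x) = 0 for all i): OK

Verdict: the first failing condition is dual_feasibility -> dual.

dual


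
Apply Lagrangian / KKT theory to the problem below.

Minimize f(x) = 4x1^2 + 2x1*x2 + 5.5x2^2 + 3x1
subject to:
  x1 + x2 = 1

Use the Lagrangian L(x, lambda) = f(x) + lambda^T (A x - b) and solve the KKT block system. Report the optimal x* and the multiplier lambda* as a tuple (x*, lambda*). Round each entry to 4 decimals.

Form the Lagrangian:
  L(x, lambda) = (1/2) x^T Q x + c^T x + lambda^T (A x - b)
Stationarity (grad_x L = 0): Q x + c + A^T lambda = 0.
Primal feasibility: A x = b.

This gives the KKT block system:
  [ Q   A^T ] [ x     ]   [-c ]
  [ A    0  ] [ lambda ] = [ b ]

Solving the linear system:
  x*      = (0.4, 0.6)
  lambda* = (-7.4)
  f(x*)   = 4.3

x* = (0.4, 0.6), lambda* = (-7.4)


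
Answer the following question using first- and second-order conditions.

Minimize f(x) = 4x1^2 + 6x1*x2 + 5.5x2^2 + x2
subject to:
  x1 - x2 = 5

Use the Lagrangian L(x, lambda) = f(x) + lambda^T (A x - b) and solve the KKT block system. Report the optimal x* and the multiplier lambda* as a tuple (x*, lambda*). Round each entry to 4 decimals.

Form the Lagrangian:
  L(x, lambda) = (1/2) x^T Q x + c^T x + lambda^T (A x - b)
Stationarity (grad_x L = 0): Q x + c + A^T lambda = 0.
Primal feasibility: A x = b.

This gives the KKT block system:
  [ Q   A^T ] [ x     ]   [-c ]
  [ A    0  ] [ lambda ] = [ b ]

Solving the linear system:
  x*      = (2.7097, -2.2903)
  lambda* = (-7.9355)
  f(x*)   = 18.6935

x* = (2.7097, -2.2903), lambda* = (-7.9355)


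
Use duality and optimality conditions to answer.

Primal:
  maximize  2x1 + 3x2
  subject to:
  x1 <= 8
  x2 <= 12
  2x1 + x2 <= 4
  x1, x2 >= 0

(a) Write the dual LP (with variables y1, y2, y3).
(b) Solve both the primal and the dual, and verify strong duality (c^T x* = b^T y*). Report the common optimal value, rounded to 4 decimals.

The standard primal-dual pair for 'max c^T x s.t. A x <= b, x >= 0' is:
  Dual:  min b^T y  s.t.  A^T y >= c,  y >= 0.

So the dual LP is:
  minimize  8y1 + 12y2 + 4y3
  subject to:
    y1 + 2y3 >= 2
    y2 + y3 >= 3
    y1, y2, y3 >= 0

Solving the primal: x* = (0, 4).
  primal value c^T x* = 12.
Solving the dual: y* = (0, 0, 3).
  dual value b^T y* = 12.
Strong duality: c^T x* = b^T y*. Confirmed.

12


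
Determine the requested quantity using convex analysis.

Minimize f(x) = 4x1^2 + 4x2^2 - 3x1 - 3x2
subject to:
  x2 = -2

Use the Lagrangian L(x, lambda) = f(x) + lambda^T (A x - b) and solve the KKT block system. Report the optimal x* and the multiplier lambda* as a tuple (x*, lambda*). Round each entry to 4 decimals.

Form the Lagrangian:
  L(x, lambda) = (1/2) x^T Q x + c^T x + lambda^T (A x - b)
Stationarity (grad_x L = 0): Q x + c + A^T lambda = 0.
Primal feasibility: A x = b.

This gives the KKT block system:
  [ Q   A^T ] [ x     ]   [-c ]
  [ A    0  ] [ lambda ] = [ b ]

Solving the linear system:
  x*      = (0.375, -2)
  lambda* = (19)
  f(x*)   = 21.4375

x* = (0.375, -2), lambda* = (19)


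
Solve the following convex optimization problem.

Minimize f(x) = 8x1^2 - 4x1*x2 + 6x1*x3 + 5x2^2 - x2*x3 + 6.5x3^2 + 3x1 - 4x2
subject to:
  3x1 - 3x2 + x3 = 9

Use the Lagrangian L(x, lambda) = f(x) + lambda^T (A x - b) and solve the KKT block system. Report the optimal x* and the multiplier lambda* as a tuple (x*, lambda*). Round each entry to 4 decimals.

Form the Lagrangian:
  L(x, lambda) = (1/2) x^T Q x + c^T x + lambda^T (A x - b)
Stationarity (grad_x L = 0): Q x + c + A^T lambda = 0.
Primal feasibility: A x = b.

This gives the KKT block system:
  [ Q   A^T ] [ x     ]   [-c ]
  [ A    0  ] [ lambda ] = [ b ]

Solving the linear system:
  x*      = (1.0213, -1.9493, 0.0881)
  lambda* = (-9.2222)
  f(x*)   = 46.9306

x* = (1.0213, -1.9493, 0.0881), lambda* = (-9.2222)


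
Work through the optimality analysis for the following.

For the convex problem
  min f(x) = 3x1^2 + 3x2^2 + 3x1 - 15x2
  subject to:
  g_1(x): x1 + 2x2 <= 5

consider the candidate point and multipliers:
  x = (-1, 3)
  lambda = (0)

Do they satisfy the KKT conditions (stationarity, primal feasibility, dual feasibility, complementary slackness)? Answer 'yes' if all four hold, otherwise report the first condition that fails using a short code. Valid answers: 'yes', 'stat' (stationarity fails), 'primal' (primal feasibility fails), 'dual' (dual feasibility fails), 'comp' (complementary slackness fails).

Gradient of f: grad f(x) = Q x + c = (-3, 3)
Constraint values g_i(x) = a_i^T x - b_i:
  g_1((-1, 3)) = 0
Stationarity residual: grad f(x) + sum_i lambda_i a_i = (-3, 3)
  -> stationarity FAILS
Primal feasibility (all g_i <= 0): OK
Dual feasibility (all lambda_i >= 0): OK
Complementary slackness (lambda_i * g_i(x) = 0 for all i): OK

Verdict: the first failing condition is stationarity -> stat.

stat


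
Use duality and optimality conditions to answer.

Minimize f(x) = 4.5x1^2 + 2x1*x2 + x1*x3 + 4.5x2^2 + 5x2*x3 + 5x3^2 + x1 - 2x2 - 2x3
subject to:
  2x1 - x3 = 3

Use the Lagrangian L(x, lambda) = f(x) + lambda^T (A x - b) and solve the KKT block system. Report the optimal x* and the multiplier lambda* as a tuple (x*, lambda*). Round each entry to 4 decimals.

Form the Lagrangian:
  L(x, lambda) = (1/2) x^T Q x + c^T x + lambda^T (A x - b)
Stationarity (grad_x L = 0): Q x + c + A^T lambda = 0.
Primal feasibility: A x = b.

This gives the KKT block system:
  [ Q   A^T ] [ x     ]   [-c ]
  [ A    0  ] [ lambda ] = [ b ]

Solving the linear system:
  x*      = (1.1712, 0.3273, -0.6577)
  lambda* = (-5.7688)
  f(x*)   = 9.5691

x* = (1.1712, 0.3273, -0.6577), lambda* = (-5.7688)


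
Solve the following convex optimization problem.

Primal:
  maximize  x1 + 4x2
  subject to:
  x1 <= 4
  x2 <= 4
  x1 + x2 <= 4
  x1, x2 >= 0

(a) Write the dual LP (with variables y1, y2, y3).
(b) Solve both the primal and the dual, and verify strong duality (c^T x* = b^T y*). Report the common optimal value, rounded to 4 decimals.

The standard primal-dual pair for 'max c^T x s.t. A x <= b, x >= 0' is:
  Dual:  min b^T y  s.t.  A^T y >= c,  y >= 0.

So the dual LP is:
  minimize  4y1 + 4y2 + 4y3
  subject to:
    y1 + y3 >= 1
    y2 + y3 >= 4
    y1, y2, y3 >= 0

Solving the primal: x* = (0, 4).
  primal value c^T x* = 16.
Solving the dual: y* = (0, 0, 4).
  dual value b^T y* = 16.
Strong duality: c^T x* = b^T y*. Confirmed.

16


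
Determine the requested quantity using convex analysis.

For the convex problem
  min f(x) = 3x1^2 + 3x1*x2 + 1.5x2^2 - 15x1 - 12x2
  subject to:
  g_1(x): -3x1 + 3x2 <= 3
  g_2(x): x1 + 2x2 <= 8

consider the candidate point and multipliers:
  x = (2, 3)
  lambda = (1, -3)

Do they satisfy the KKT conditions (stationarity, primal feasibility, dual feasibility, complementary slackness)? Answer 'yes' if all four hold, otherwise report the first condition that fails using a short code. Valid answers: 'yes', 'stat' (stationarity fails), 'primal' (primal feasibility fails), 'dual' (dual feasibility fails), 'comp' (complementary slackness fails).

Gradient of f: grad f(x) = Q x + c = (6, 3)
Constraint values g_i(x) = a_i^T x - b_i:
  g_1((2, 3)) = 0
  g_2((2, 3)) = 0
Stationarity residual: grad f(x) + sum_i lambda_i a_i = (0, 0)
  -> stationarity OK
Primal feasibility (all g_i <= 0): OK
Dual feasibility (all lambda_i >= 0): FAILS
Complementary slackness (lambda_i * g_i(x) = 0 for all i): OK

Verdict: the first failing condition is dual_feasibility -> dual.

dual
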